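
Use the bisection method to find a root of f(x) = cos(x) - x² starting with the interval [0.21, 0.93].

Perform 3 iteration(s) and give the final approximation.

f(x) = cos(x) - x²
Initial interval: [0.21, 0.93]

Iteration 1:
  c_1 = (0.210000 + 0.930000)/2 = 0.570000
  f(c_1) = f(0.570000) = 0.517001
  f(a) × f(c) ≥ 0, new interval: [0.570000, 0.930000]
Iteration 2:
  c_2 = (0.570000 + 0.930000)/2 = 0.750000
  f(c_2) = f(0.750000) = 0.169189
  f(a) × f(c) ≥ 0, new interval: [0.750000, 0.930000]
Iteration 3:
  c_3 = (0.750000 + 0.930000)/2 = 0.840000
  f(c_3) = f(0.840000) = -0.038137
  f(a) × f(c) < 0, new interval: [0.750000, 0.840000]

After 3 iteration(s), the approximation is c_3 = 0.840000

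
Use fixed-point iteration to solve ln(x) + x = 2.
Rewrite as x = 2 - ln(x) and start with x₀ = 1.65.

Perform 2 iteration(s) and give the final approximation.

Equation: ln(x) + x = 2
Fixed-point form: x = 2 - ln(x)
x₀ = 1.65

x_1 = g(1.650000) = 1.499225
x_2 = g(1.499225) = 1.595052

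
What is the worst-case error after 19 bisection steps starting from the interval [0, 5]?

Bisection error bound: |error| ≤ (b-a)/2^n
|error| ≤ (5 - 0)/2^19 = 5/2^19
|error| ≤ 0.0000095367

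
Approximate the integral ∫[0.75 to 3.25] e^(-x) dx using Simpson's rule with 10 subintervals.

f(x) = e^(-x)
a = 0.75, b = 3.25, n = 10
h = (b - a)/n = 0.250000

Simpson's rule: (h/3)[f(x₀) + 4f(x₁) + 2f(x₂) + ... + f(xₙ)]

x_0 = 0.7500, f(x_0) = 0.472367, coefficient = 1
x_1 = 1.0000, f(x_1) = 0.367879, coefficient = 4
x_2 = 1.2500, f(x_2) = 0.286505, coefficient = 2
x_3 = 1.5000, f(x_3) = 0.223130, coefficient = 4
x_4 = 1.7500, f(x_4) = 0.173774, coefficient = 2
x_5 = 2.0000, f(x_5) = 0.135335, coefficient = 4
x_6 = 2.2500, f(x_6) = 0.105399, coefficient = 2
x_7 = 2.5000, f(x_7) = 0.082085, coefficient = 4
x_8 = 2.7500, f(x_8) = 0.063928, coefficient = 2
x_9 = 3.0000, f(x_9) = 0.049787, coefficient = 4
x_10 = 3.2500, f(x_10) = 0.038774, coefficient = 1

I ≈ (0.250000/3) × 5.203220 = 0.433602
Exact value: 0.433592
Error: 0.000009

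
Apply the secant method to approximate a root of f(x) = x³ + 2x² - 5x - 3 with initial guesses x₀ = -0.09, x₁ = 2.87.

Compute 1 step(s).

f(x) = x³ + 2x² - 5x - 3
x₀ = -0.09, x₁ = 2.87

Secant formula: x_{n+1} = x_n - f(x_n)(x_n - x_{n-1})/(f(x_n) - f(x_{n-1}))

Iteration 1:
  f(-0.090000) = -2.534529
  f(2.870000) = 22.763703
  x_2 = 2.870000 - 22.763703×(2.870000 - (-0.090000))/(22.763703 - (-2.534529))
       = 0.206551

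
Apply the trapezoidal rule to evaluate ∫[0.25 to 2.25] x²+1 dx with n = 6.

f(x) = x²+1
a = 0.25, b = 2.25, n = 6
h = (b - a)/n = 0.333333

Trapezoidal rule: (h/2)[f(x₀) + 2f(x₁) + 2f(x₂) + ... + f(xₙ)]

x_0 = 0.2500, f(x_0) = 1.062500, coefficient = 1
x_1 = 0.5833, f(x_1) = 1.340278, coefficient = 2
x_2 = 0.9167, f(x_2) = 1.840278, coefficient = 2
x_3 = 1.2500, f(x_3) = 2.562500, coefficient = 2
x_4 = 1.5833, f(x_4) = 3.506944, coefficient = 2
x_5 = 1.9167, f(x_5) = 4.673611, coefficient = 2
x_6 = 2.2500, f(x_6) = 6.062500, coefficient = 1

I ≈ (0.333333/2) × 34.972222 = 5.828704
Exact value: 5.791667
Error: 0.037037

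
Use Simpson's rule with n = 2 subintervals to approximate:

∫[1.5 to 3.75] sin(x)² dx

f(x) = sin(x)²
a = 1.5, b = 3.75, n = 2
h = (b - a)/n = 1.125000

Simpson's rule: (h/3)[f(x₀) + 4f(x₁) + 2f(x₂) + ... + f(xₙ)]

x_0 = 1.5000, f(x_0) = 0.994996, coefficient = 1
x_1 = 2.6250, f(x_1) = 0.243957, coefficient = 4
x_2 = 3.7500, f(x_2) = 0.326682, coefficient = 1

I ≈ (1.125000/3) × 2.297508 = 0.861565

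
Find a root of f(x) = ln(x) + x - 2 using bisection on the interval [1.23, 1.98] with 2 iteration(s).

f(x) = ln(x) + x - 2
Initial interval: [1.23, 1.98]

Iteration 1:
  c_1 = (1.230000 + 1.980000)/2 = 1.605000
  f(c_1) = f(1.605000) = 0.078124
  f(a) × f(c) < 0, new interval: [1.230000, 1.605000]
Iteration 2:
  c_2 = (1.230000 + 1.605000)/2 = 1.417500
  f(c_2) = f(1.417500) = -0.233605
  f(a) × f(c) ≥ 0, new interval: [1.417500, 1.605000]

After 2 iteration(s), the approximation is c_2 = 1.417500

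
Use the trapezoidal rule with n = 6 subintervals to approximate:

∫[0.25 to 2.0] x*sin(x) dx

f(x) = x*sin(x)
a = 0.25, b = 2.0, n = 6
h = (b - a)/n = 0.291667

Trapezoidal rule: (h/2)[f(x₀) + 2f(x₁) + 2f(x₂) + ... + f(xₙ)]

x_0 = 0.2500, f(x_0) = 0.061851, coefficient = 1
x_1 = 0.5417, f(x_1) = 0.279264, coefficient = 2
x_2 = 0.8333, f(x_2) = 0.616814, coefficient = 2
x_3 = 1.1250, f(x_3) = 1.015051, coefficient = 2
x_4 = 1.4167, f(x_4) = 1.399873, coefficient = 2
x_5 = 1.7083, f(x_5) = 1.692201, coefficient = 2
x_6 = 2.0000, f(x_6) = 1.818595, coefficient = 1

I ≈ (0.291667/2) × 11.886852 = 1.733499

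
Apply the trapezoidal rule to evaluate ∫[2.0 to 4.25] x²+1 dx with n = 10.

f(x) = x²+1
a = 2.0, b = 4.25, n = 10
h = (b - a)/n = 0.225000

Trapezoidal rule: (h/2)[f(x₀) + 2f(x₁) + 2f(x₂) + ... + f(xₙ)]

x_0 = 2.0000, f(x_0) = 5.000000, coefficient = 1
x_1 = 2.2250, f(x_1) = 5.950625, coefficient = 2
x_2 = 2.4500, f(x_2) = 7.002500, coefficient = 2
x_3 = 2.6750, f(x_3) = 8.155625, coefficient = 2
x_4 = 2.9000, f(x_4) = 9.410000, coefficient = 2
x_5 = 3.1250, f(x_5) = 10.765625, coefficient = 2
x_6 = 3.3500, f(x_6) = 12.222500, coefficient = 2
x_7 = 3.5750, f(x_7) = 13.780625, coefficient = 2
x_8 = 3.8000, f(x_8) = 15.440000, coefficient = 2
x_9 = 4.0250, f(x_9) = 17.200625, coefficient = 2
x_10 = 4.2500, f(x_10) = 19.062500, coefficient = 1

I ≈ (0.225000/2) × 223.918750 = 25.190859
Exact value: 25.171875
Error: 0.018984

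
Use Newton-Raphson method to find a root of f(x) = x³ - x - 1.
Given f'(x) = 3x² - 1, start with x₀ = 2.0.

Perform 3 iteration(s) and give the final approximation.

f(x) = x³ - x - 1
f'(x) = 3x² - 1
x₀ = 2.0

Newton-Raphson formula: x_{n+1} = x_n - f(x_n)/f'(x_n)

Iteration 1:
  f(2.000000) = 5.000000
  f'(2.000000) = 11.000000
  x_1 = 2.000000 - 5.000000/11.000000 = 1.545455
Iteration 2:
  f(1.545455) = 1.145755
  f'(1.545455) = 6.165289
  x_2 = 1.545455 - 1.145755/6.165289 = 1.359615
Iteration 3:
  f(1.359615) = 0.153705
  f'(1.359615) = 4.545658
  x_3 = 1.359615 - 0.153705/4.545658 = 1.325801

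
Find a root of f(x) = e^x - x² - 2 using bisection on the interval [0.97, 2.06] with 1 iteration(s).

f(x) = e^x - x² - 2
Initial interval: [0.97, 2.06]

Iteration 1:
  c_1 = (0.970000 + 2.060000)/2 = 1.515000
  f(c_1) = f(1.515000) = 0.254196
  f(a) × f(c) < 0, new interval: [0.970000, 1.515000]

After 1 iteration(s), the approximation is c_1 = 1.515000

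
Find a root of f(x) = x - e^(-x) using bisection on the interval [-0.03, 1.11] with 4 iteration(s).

f(x) = x - e^(-x)
Initial interval: [-0.03, 1.11]

Iteration 1:
  c_1 = (-0.030000 + 1.110000)/2 = 0.540000
  f(c_1) = f(0.540000) = -0.042748
  f(a) × f(c) ≥ 0, new interval: [0.540000, 1.110000]
Iteration 2:
  c_2 = (0.540000 + 1.110000)/2 = 0.825000
  f(c_2) = f(0.825000) = 0.386765
  f(a) × f(c) < 0, new interval: [0.540000, 0.825000]
Iteration 3:
  c_3 = (0.540000 + 0.825000)/2 = 0.682500
  f(c_3) = f(0.682500) = 0.177148
  f(a) × f(c) < 0, new interval: [0.540000, 0.682500]
Iteration 4:
  c_4 = (0.540000 + 0.682500)/2 = 0.611250
  f(c_4) = f(0.611250) = 0.068578
  f(a) × f(c) < 0, new interval: [0.540000, 0.611250]

After 4 iteration(s), the approximation is c_4 = 0.611250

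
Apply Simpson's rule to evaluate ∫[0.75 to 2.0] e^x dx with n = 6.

f(x) = e^x
a = 0.75, b = 2.0, n = 6
h = (b - a)/n = 0.208333

Simpson's rule: (h/3)[f(x₀) + 4f(x₁) + 2f(x₂) + ... + f(xₙ)]

x_0 = 0.7500, f(x_0) = 2.117000, coefficient = 1
x_1 = 0.9583, f(x_1) = 2.607347, coefficient = 4
x_2 = 1.1667, f(x_2) = 3.211271, coefficient = 2
x_3 = 1.3750, f(x_3) = 3.955077, coefficient = 4
x_4 = 1.5833, f(x_4) = 4.871166, coefficient = 2
x_5 = 1.7917, f(x_5) = 5.999443, coefficient = 4
x_6 = 2.0000, f(x_6) = 7.389056, coefficient = 1

I ≈ (0.208333/3) × 75.918398 = 5.272111
Exact value: 5.272056
Error: 0.000055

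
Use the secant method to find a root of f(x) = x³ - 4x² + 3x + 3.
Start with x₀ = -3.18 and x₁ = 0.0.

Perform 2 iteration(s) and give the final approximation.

f(x) = x³ - 4x² + 3x + 3
x₀ = -3.18, x₁ = 0.0

Secant formula: x_{n+1} = x_n - f(x_n)(x_n - x_{n-1})/(f(x_n) - f(x_{n-1}))

Iteration 1:
  f(-3.180000) = -79.147032
  f(0.000000) = 3.000000
  x_2 = 0.000000 - 3.000000×(0.000000 - (-3.180000))/(3.000000 - (-79.147032))
       = -0.116133
Iteration 2:
  f(0.000000) = 3.000000
  f(-0.116133) = 2.596086
  x_3 = -0.116133 - 2.596086×(-0.116133 - 0.000000)/(2.596086 - 3.000000)
       = -0.862560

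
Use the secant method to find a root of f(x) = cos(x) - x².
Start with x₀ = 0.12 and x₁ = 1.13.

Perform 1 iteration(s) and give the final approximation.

f(x) = cos(x) - x²
x₀ = 0.12, x₁ = 1.13

Secant formula: x_{n+1} = x_n - f(x_n)(x_n - x_{n-1})/(f(x_n) - f(x_{n-1}))

Iteration 1:
  f(0.120000) = 0.978409
  f(1.130000) = -0.850240
  x_2 = 1.130000 - (-0.850240)×(1.130000 - 0.120000)/(-0.850240 - 0.978409)
       = 0.660395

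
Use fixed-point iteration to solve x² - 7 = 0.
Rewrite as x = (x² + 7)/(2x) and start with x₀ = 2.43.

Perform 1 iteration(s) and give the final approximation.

Equation: x² - 7 = 0
Fixed-point form: x = (x² + 7)/(2x)
x₀ = 2.43

x_1 = g(2.430000) = 2.655329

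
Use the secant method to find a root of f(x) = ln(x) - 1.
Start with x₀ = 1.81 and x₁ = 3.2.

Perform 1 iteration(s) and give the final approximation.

f(x) = ln(x) - 1
x₀ = 1.81, x₁ = 3.2

Secant formula: x_{n+1} = x_n - f(x_n)(x_n - x_{n-1})/(f(x_n) - f(x_{n-1}))

Iteration 1:
  f(1.810000) = -0.406673
  f(3.200000) = 0.163151
  x_2 = 3.200000 - 0.163151×(3.200000 - 1.810000)/(0.163151 - (-0.406673))
       = 2.802018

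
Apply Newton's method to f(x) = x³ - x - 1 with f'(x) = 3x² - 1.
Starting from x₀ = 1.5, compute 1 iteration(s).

f(x) = x³ - x - 1
f'(x) = 3x² - 1
x₀ = 1.5

Newton-Raphson formula: x_{n+1} = x_n - f(x_n)/f'(x_n)

Iteration 1:
  f(1.500000) = 0.875000
  f'(1.500000) = 5.750000
  x_1 = 1.500000 - 0.875000/5.750000 = 1.347826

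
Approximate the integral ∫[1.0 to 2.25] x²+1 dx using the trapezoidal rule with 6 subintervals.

f(x) = x²+1
a = 1.0, b = 2.25, n = 6
h = (b - a)/n = 0.208333

Trapezoidal rule: (h/2)[f(x₀) + 2f(x₁) + 2f(x₂) + ... + f(xₙ)]

x_0 = 1.0000, f(x_0) = 2.000000, coefficient = 1
x_1 = 1.2083, f(x_1) = 2.460069, coefficient = 2
x_2 = 1.4167, f(x_2) = 3.006944, coefficient = 2
x_3 = 1.6250, f(x_3) = 3.640625, coefficient = 2
x_4 = 1.8333, f(x_4) = 4.361111, coefficient = 2
x_5 = 2.0417, f(x_5) = 5.168403, coefficient = 2
x_6 = 2.2500, f(x_6) = 6.062500, coefficient = 1

I ≈ (0.208333/2) × 45.336806 = 4.722584
Exact value: 4.713542
Error: 0.009042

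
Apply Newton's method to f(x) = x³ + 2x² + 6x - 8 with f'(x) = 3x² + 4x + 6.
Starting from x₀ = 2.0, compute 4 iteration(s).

f(x) = x³ + 2x² + 6x - 8
f'(x) = 3x² + 4x + 6
x₀ = 2.0

Newton-Raphson formula: x_{n+1} = x_n - f(x_n)/f'(x_n)

Iteration 1:
  f(2.000000) = 20.000000
  f'(2.000000) = 26.000000
  x_1 = 2.000000 - 20.000000/26.000000 = 1.230769
Iteration 2:
  f(1.230769) = 4.278562
  f'(1.230769) = 15.467456
  x_2 = 1.230769 - 4.278562/15.467456 = 0.954152
Iteration 3:
  f(0.954152) = 0.414392
  f'(0.954152) = 12.547828
  x_3 = 0.954152 - 0.414392/12.547828 = 0.921127
Iteration 4:
  f(0.921127) = 0.005267
  f'(0.921127) = 12.229935
  x_4 = 0.921127 - 0.005267/12.229935 = 0.920696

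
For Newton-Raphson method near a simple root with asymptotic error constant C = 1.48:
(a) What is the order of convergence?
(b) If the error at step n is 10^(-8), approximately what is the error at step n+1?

(a) Newton-Raphson has quadratic (order 2) convergence near simple roots.
    This means |e_{n+1}| ≈ C|e_n|².

(b) With |e_n| = 10^(-8) and C = 1.48:
    |e_{n+1}| ≈ 1.48 × (10^(-8))² = 1.48 × 10^(-16)

(a) 2 (quadratic); (b) |e_{n+1}| ≈ 1.480e-16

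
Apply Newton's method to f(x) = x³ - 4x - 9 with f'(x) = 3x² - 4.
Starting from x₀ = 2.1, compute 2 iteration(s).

f(x) = x³ - 4x - 9
f'(x) = 3x² - 4
x₀ = 2.1

Newton-Raphson formula: x_{n+1} = x_n - f(x_n)/f'(x_n)

Iteration 1:
  f(2.100000) = -8.139000
  f'(2.100000) = 9.230000
  x_1 = 2.100000 - (-8.139000)/9.230000 = 2.981798
Iteration 2:
  f(2.981798) = 5.584341
  f'(2.981798) = 22.673367
  x_2 = 2.981798 - 5.584341/22.673367 = 2.735503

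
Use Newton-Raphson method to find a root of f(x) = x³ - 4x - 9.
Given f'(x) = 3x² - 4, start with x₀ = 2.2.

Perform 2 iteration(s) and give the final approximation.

f(x) = x³ - 4x - 9
f'(x) = 3x² - 4
x₀ = 2.2

Newton-Raphson formula: x_{n+1} = x_n - f(x_n)/f'(x_n)

Iteration 1:
  f(2.200000) = -7.152000
  f'(2.200000) = 10.520000
  x_1 = 2.200000 - (-7.152000)/10.520000 = 2.879848
Iteration 2:
  f(2.879848) = 3.364696
  f'(2.879848) = 20.880572
  x_2 = 2.879848 - 3.364696/20.880572 = 2.718708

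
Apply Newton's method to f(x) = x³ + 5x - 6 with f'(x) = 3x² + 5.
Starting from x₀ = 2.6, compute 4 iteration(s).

f(x) = x³ + 5x - 6
f'(x) = 3x² + 5
x₀ = 2.6

Newton-Raphson formula: x_{n+1} = x_n - f(x_n)/f'(x_n)

Iteration 1:
  f(2.600000) = 24.576000
  f'(2.600000) = 25.280000
  x_1 = 2.600000 - 24.576000/25.280000 = 1.627848
Iteration 2:
  f(1.627848) = 6.452858
  f'(1.627848) = 12.949668
  x_2 = 1.627848 - 6.452858/12.949668 = 1.129545
Iteration 3:
  f(1.129545) = 1.088881
  f'(1.129545) = 8.827617
  x_3 = 1.129545 - 1.088881/8.827617 = 1.006196
Iteration 4:
  f(1.006196) = 0.049682
  f'(1.006196) = 8.037290
  x_4 = 1.006196 - 0.049682/8.037290 = 1.000014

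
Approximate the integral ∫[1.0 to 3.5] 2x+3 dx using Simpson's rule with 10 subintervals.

f(x) = 2x+3
a = 1.0, b = 3.5, n = 10
h = (b - a)/n = 0.250000

Simpson's rule: (h/3)[f(x₀) + 4f(x₁) + 2f(x₂) + ... + f(xₙ)]

x_0 = 1.0000, f(x_0) = 5.000000, coefficient = 1
x_1 = 1.2500, f(x_1) = 5.500000, coefficient = 4
x_2 = 1.5000, f(x_2) = 6.000000, coefficient = 2
x_3 = 1.7500, f(x_3) = 6.500000, coefficient = 4
x_4 = 2.0000, f(x_4) = 7.000000, coefficient = 2
x_5 = 2.2500, f(x_5) = 7.500000, coefficient = 4
x_6 = 2.5000, f(x_6) = 8.000000, coefficient = 2
x_7 = 2.7500, f(x_7) = 8.500000, coefficient = 4
x_8 = 3.0000, f(x_8) = 9.000000, coefficient = 2
x_9 = 3.2500, f(x_9) = 9.500000, coefficient = 4
x_10 = 3.5000, f(x_10) = 10.000000, coefficient = 1

I ≈ (0.250000/3) × 225.000000 = 18.750000
Exact value: 18.750000
Error: 0.000000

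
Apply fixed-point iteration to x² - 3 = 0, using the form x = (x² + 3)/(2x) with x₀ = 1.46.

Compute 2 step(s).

Equation: x² - 3 = 0
Fixed-point form: x = (x² + 3)/(2x)
x₀ = 1.46

x_1 = g(1.460000) = 1.757397
x_2 = g(1.757397) = 1.732234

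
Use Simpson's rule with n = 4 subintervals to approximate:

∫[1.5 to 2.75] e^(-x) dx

f(x) = e^(-x)
a = 1.5, b = 2.75, n = 4
h = (b - a)/n = 0.312500

Simpson's rule: (h/3)[f(x₀) + 4f(x₁) + 2f(x₂) + ... + f(xₙ)]

x_0 = 1.5000, f(x_0) = 0.223130, coefficient = 1
x_1 = 1.8125, f(x_1) = 0.163246, coefficient = 4
x_2 = 2.1250, f(x_2) = 0.119433, coefficient = 2
x_3 = 2.4375, f(x_3) = 0.087379, coefficient = 4
x_4 = 2.7500, f(x_4) = 0.063928, coefficient = 1

I ≈ (0.312500/3) × 1.528422 = 0.159211
Exact value: 0.159202
Error: 0.000008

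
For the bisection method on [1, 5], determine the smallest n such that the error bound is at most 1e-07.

We need (b-a)/2^n ≤ 1e-07
(5 - 1)/2^n ≤ 1e-07
4/2^n ≤ 1e-07
2^n ≥ 40000000
n ≥ log₂(40000000) = 25.25
n ≥ 26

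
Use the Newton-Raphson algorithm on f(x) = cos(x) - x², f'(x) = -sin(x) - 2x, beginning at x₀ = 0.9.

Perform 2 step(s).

f(x) = cos(x) - x²
f'(x) = -sin(x) - 2x
x₀ = 0.9

Newton-Raphson formula: x_{n+1} = x_n - f(x_n)/f'(x_n)

Iteration 1:
  f(0.900000) = -0.188390
  f'(0.900000) = -2.583327
  x_1 = 0.900000 - (-0.188390)/(-2.583327) = 0.827075
Iteration 2:
  f(0.827075) = -0.007021
  f'(0.827075) = -2.390103
  x_2 = 0.827075 - (-0.007021)/(-2.390103) = 0.824137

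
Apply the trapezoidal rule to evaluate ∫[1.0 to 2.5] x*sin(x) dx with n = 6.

f(x) = x*sin(x)
a = 1.0, b = 2.5, n = 6
h = (b - a)/n = 0.250000

Trapezoidal rule: (h/2)[f(x₀) + 2f(x₁) + 2f(x₂) + ... + f(xₙ)]

x_0 = 1.0000, f(x_0) = 0.841471, coefficient = 1
x_1 = 1.2500, f(x_1) = 1.186231, coefficient = 2
x_2 = 1.5000, f(x_2) = 1.496242, coefficient = 2
x_3 = 1.7500, f(x_3) = 1.721975, coefficient = 2
x_4 = 2.0000, f(x_4) = 1.818595, coefficient = 2
x_5 = 2.2500, f(x_5) = 1.750665, coefficient = 2
x_6 = 2.5000, f(x_6) = 1.496180, coefficient = 1

I ≈ (0.250000/2) × 18.285068 = 2.285633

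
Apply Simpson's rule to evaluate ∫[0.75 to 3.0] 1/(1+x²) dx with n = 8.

f(x) = 1/(1+x²)
a = 0.75, b = 3.0, n = 8
h = (b - a)/n = 0.281250

Simpson's rule: (h/3)[f(x₀) + 4f(x₁) + 2f(x₂) + ... + f(xₙ)]

x_0 = 0.7500, f(x_0) = 0.640000, coefficient = 1
x_1 = 1.0312, f(x_1) = 0.484619, coefficient = 4
x_2 = 1.3125, f(x_2) = 0.367288, coefficient = 2
x_3 = 1.5938, f(x_3) = 0.282483, coefficient = 4
x_4 = 1.8750, f(x_4) = 0.221453, coefficient = 2
x_5 = 2.1562, f(x_5) = 0.177010, coefficient = 4
x_6 = 2.4375, f(x_6) = 0.144063, coefficient = 2
x_7 = 2.7188, f(x_7) = 0.119167, coefficient = 4
x_8 = 3.0000, f(x_8) = 0.100000, coefficient = 1

I ≈ (0.281250/3) × 6.458722 = 0.605505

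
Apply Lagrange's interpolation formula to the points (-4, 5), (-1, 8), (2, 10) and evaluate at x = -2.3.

Lagrange interpolation formula:
P(x) = Σ yᵢ × Lᵢ(x)
where Lᵢ(x) = Π_{j≠i} (x - xⱼ)/(xᵢ - xⱼ)

L_0(-2.3) = (-2.3 - (-1))/(-4 - (-1)) × (-2.3 - 2)/(-4 - 2) = 0.310556
L_1(-2.3) = (-2.3 - (-4))/(-1 - (-4)) × (-2.3 - 2)/(-1 - 2) = 0.812222
L_2(-2.3) = (-2.3 - (-4))/(2 - (-4)) × (-2.3 - (-1))/(2 - (-1)) = -0.122778

P(-2.3) = 5×L_0(-2.3) + 8×L_1(-2.3) + 10×L_2(-2.3)
P(-2.3) = 6.822778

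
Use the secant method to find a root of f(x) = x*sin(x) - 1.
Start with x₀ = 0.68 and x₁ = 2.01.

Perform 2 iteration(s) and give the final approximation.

f(x) = x*sin(x) - 1
x₀ = 0.68, x₁ = 2.01

Secant formula: x_{n+1} = x_n - f(x_n)(x_n - x_{n-1})/(f(x_n) - f(x_{n-1}))

Iteration 1:
  f(0.680000) = -0.572421
  f(2.010000) = 0.819232
  x_2 = 2.010000 - 0.819232×(2.010000 - 0.680000)/(0.819232 - (-0.572421))
       = 1.227061
Iteration 2:
  f(2.010000) = 0.819232
  f(1.227061) = 0.155281
  x_3 = 1.227061 - 0.155281×(1.227061 - 2.010000)/(0.155281 - 0.819232)
       = 1.043952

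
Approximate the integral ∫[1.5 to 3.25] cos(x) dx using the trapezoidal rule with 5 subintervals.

f(x) = cos(x)
a = 1.5, b = 3.25, n = 5
h = (b - a)/n = 0.350000

Trapezoidal rule: (h/2)[f(x₀) + 2f(x₁) + 2f(x₂) + ... + f(xₙ)]

x_0 = 1.5000, f(x_0) = 0.070737, coefficient = 1
x_1 = 1.8500, f(x_1) = -0.275590, coefficient = 2
x_2 = 2.2000, f(x_2) = -0.588501, coefficient = 2
x_3 = 2.5500, f(x_3) = -0.830054, coefficient = 2
x_4 = 2.9000, f(x_4) = -0.970958, coefficient = 2
x_5 = 3.2500, f(x_5) = -0.994130, coefficient = 1

I ≈ (0.350000/2) × -6.253599 = -1.094380
Exact value: -1.105690
Error: 0.011310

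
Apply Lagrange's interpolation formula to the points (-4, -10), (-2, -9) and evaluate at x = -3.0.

Lagrange interpolation formula:
P(x) = Σ yᵢ × Lᵢ(x)
where Lᵢ(x) = Π_{j≠i} (x - xⱼ)/(xᵢ - xⱼ)

L_0(-3.0) = (-3.0 - (-2))/(-4 - (-2)) = 0.500000
L_1(-3.0) = (-3.0 - (-4))/(-2 - (-4)) = 0.500000

P(-3.0) = (-10)×L_0(-3.0) + (-9)×L_1(-3.0)
P(-3.0) = -9.500000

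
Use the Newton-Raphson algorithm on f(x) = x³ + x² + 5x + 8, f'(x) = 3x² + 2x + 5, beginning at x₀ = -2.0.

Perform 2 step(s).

f(x) = x³ + x² + 5x + 8
f'(x) = 3x² + 2x + 5
x₀ = -2.0

Newton-Raphson formula: x_{n+1} = x_n - f(x_n)/f'(x_n)

Iteration 1:
  f(-2.000000) = -6.000000
  f'(-2.000000) = 13.000000
  x_1 = -2.000000 - (-6.000000)/13.000000 = -1.538462
Iteration 2:
  f(-1.538462) = -0.966773
  f'(-1.538462) = 9.023669
  x_2 = -1.538462 - (-0.966773)/9.023669 = -1.431324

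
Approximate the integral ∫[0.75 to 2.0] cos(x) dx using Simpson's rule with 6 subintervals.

f(x) = cos(x)
a = 0.75, b = 2.0, n = 6
h = (b - a)/n = 0.208333

Simpson's rule: (h/3)[f(x₀) + 4f(x₁) + 2f(x₂) + ... + f(xₙ)]

x_0 = 0.7500, f(x_0) = 0.731689, coefficient = 1
x_1 = 0.9583, f(x_1) = 0.574885, coefficient = 4
x_2 = 1.1667, f(x_2) = 0.393219, coefficient = 2
x_3 = 1.3750, f(x_3) = 0.194548, coefficient = 4
x_4 = 1.5833, f(x_4) = -0.012537, coefficient = 2
x_5 = 1.7917, f(x_5) = -0.219079, coefficient = 4
x_6 = 2.0000, f(x_6) = -0.416147, coefficient = 1

I ≈ (0.208333/3) × 3.278319 = 0.227661
Exact value: 0.227659
Error: 0.000002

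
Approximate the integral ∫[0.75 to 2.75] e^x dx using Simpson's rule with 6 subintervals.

f(x) = e^x
a = 0.75, b = 2.75, n = 6
h = (b - a)/n = 0.333333

Simpson's rule: (h/3)[f(x₀) + 4f(x₁) + 2f(x₂) + ... + f(xₙ)]

x_0 = 0.7500, f(x_0) = 2.117000, coefficient = 1
x_1 = 1.0833, f(x_1) = 2.954512, coefficient = 4
x_2 = 1.4167, f(x_2) = 4.123353, coefficient = 2
x_3 = 1.7500, f(x_3) = 5.754603, coefficient = 4
x_4 = 2.0833, f(x_4) = 8.031195, coefficient = 2
x_5 = 2.4167, f(x_5) = 11.208436, coefficient = 4
x_6 = 2.7500, f(x_6) = 15.642632, coefficient = 1

I ≈ (0.333333/3) × 121.738927 = 13.526547
Exact value: 13.525632
Error: 0.000916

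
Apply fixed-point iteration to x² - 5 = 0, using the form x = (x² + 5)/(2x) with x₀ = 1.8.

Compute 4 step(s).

Equation: x² - 5 = 0
Fixed-point form: x = (x² + 5)/(2x)
x₀ = 1.8

x_1 = g(1.800000) = 2.288889
x_2 = g(2.288889) = 2.236677
x_3 = g(2.236677) = 2.236068
x_4 = g(2.236068) = 2.236068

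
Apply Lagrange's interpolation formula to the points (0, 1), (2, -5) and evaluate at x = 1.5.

Lagrange interpolation formula:
P(x) = Σ yᵢ × Lᵢ(x)
where Lᵢ(x) = Π_{j≠i} (x - xⱼ)/(xᵢ - xⱼ)

L_0(1.5) = (1.5 - 2)/(0 - 2) = 0.250000
L_1(1.5) = (1.5 - 0)/(2 - 0) = 0.750000

P(1.5) = 1×L_0(1.5) + (-5)×L_1(1.5)
P(1.5) = -3.500000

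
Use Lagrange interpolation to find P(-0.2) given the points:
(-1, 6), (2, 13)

Lagrange interpolation formula:
P(x) = Σ yᵢ × Lᵢ(x)
where Lᵢ(x) = Π_{j≠i} (x - xⱼ)/(xᵢ - xⱼ)

L_0(-0.2) = (-0.2 - 2)/(-1 - 2) = 0.733333
L_1(-0.2) = (-0.2 - (-1))/(2 - (-1)) = 0.266667

P(-0.2) = 6×L_0(-0.2) + 13×L_1(-0.2)
P(-0.2) = 7.866667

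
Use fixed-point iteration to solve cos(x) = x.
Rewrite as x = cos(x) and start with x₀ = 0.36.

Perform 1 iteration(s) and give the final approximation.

Equation: cos(x) = x
Fixed-point form: x = cos(x)
x₀ = 0.36

x_1 = g(0.360000) = 0.935897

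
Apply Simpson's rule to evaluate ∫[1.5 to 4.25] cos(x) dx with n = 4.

f(x) = cos(x)
a = 1.5, b = 4.25, n = 4
h = (b - a)/n = 0.687500

Simpson's rule: (h/3)[f(x₀) + 4f(x₁) + 2f(x₂) + ... + f(xₙ)]

x_0 = 1.5000, f(x_0) = 0.070737, coefficient = 1
x_1 = 2.1875, f(x_1) = -0.578349, coefficient = 4
x_2 = 2.8750, f(x_2) = -0.964674, coefficient = 2
x_3 = 3.5625, f(x_3) = -0.912719, coefficient = 4
x_4 = 4.2500, f(x_4) = -0.446087, coefficient = 1

I ≈ (0.687500/3) × -8.268970 = -1.894972
Exact value: -1.892484
Error: 0.002488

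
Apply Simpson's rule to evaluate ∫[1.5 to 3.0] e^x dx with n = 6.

f(x) = e^x
a = 1.5, b = 3.0, n = 6
h = (b - a)/n = 0.250000

Simpson's rule: (h/3)[f(x₀) + 4f(x₁) + 2f(x₂) + ... + f(xₙ)]

x_0 = 1.5000, f(x_0) = 4.481689, coefficient = 1
x_1 = 1.7500, f(x_1) = 5.754603, coefficient = 4
x_2 = 2.0000, f(x_2) = 7.389056, coefficient = 2
x_3 = 2.2500, f(x_3) = 9.487736, coefficient = 4
x_4 = 2.5000, f(x_4) = 12.182494, coefficient = 2
x_5 = 2.7500, f(x_5) = 15.642632, coefficient = 4
x_6 = 3.0000, f(x_6) = 20.085537, coefficient = 1

I ≈ (0.250000/3) × 187.250208 = 15.604184
Exact value: 15.603848
Error: 0.000336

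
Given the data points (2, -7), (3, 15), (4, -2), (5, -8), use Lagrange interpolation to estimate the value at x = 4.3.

Lagrange interpolation formula:
P(x) = Σ yᵢ × Lᵢ(x)
where Lᵢ(x) = Π_{j≠i} (x - xⱼ)/(xᵢ - xⱼ)

L_0(4.3) = (4.3 - 3)/(2 - 3) × (4.3 - 4)/(2 - 4) × (4.3 - 5)/(2 - 5) = 0.045500
L_1(4.3) = (4.3 - 2)/(3 - 2) × (4.3 - 4)/(3 - 4) × (4.3 - 5)/(3 - 5) = -0.241500
L_2(4.3) = (4.3 - 2)/(4 - 2) × (4.3 - 3)/(4 - 3) × (4.3 - 5)/(4 - 5) = 1.046500
L_3(4.3) = (4.3 - 2)/(5 - 2) × (4.3 - 3)/(5 - 3) × (4.3 - 4)/(5 - 4) = 0.149500

P(4.3) = (-7)×L_0(4.3) + 15×L_1(4.3) + (-2)×L_2(4.3) + (-8)×L_3(4.3)
P(4.3) = -7.230000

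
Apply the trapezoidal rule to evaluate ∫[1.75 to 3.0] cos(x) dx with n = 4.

f(x) = cos(x)
a = 1.75, b = 3.0, n = 4
h = (b - a)/n = 0.312500

Trapezoidal rule: (h/2)[f(x₀) + 2f(x₁) + 2f(x₂) + ... + f(xₙ)]

x_0 = 1.7500, f(x_0) = -0.178246, coefficient = 1
x_1 = 2.0625, f(x_1) = -0.472128, coefficient = 2
x_2 = 2.3750, f(x_2) = -0.720278, coefficient = 2
x_3 = 2.6875, f(x_3) = -0.898659, coefficient = 2
x_4 = 3.0000, f(x_4) = -0.989992, coefficient = 1

I ≈ (0.312500/2) × -5.350371 = -0.835995
Exact value: -0.842866
Error: 0.006870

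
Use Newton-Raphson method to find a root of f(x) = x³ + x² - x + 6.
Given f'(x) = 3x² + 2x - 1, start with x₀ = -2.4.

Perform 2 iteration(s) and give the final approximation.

f(x) = x³ + x² - x + 6
f'(x) = 3x² + 2x - 1
x₀ = -2.4

Newton-Raphson formula: x_{n+1} = x_n - f(x_n)/f'(x_n)

Iteration 1:
  f(-2.400000) = 0.336000
  f'(-2.400000) = 11.480000
  x_1 = -2.400000 - 0.336000/11.480000 = -2.429268
Iteration 2:
  f(-2.429268) = -0.005336
  f'(-2.429268) = 11.845497
  x_2 = -2.429268 - (-0.005336)/11.845497 = -2.428818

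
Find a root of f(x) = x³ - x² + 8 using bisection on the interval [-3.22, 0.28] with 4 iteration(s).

f(x) = x³ - x² + 8
Initial interval: [-3.22, 0.28]

Iteration 1:
  c_1 = (-3.220000 + 0.280000)/2 = -1.470000
  f(c_1) = f(-1.470000) = 2.662577
  f(a) × f(c) < 0, new interval: [-3.220000, -1.470000]
Iteration 2:
  c_2 = (-3.220000 + (-1.470000))/2 = -2.345000
  f(c_2) = f(-2.345000) = -10.394239
  f(a) × f(c) ≥ 0, new interval: [-2.345000, -1.470000]
Iteration 3:
  c_3 = (-2.345000 + (-1.470000))/2 = -1.907500
  f(c_3) = f(-1.907500) = -2.579102
  f(a) × f(c) ≥ 0, new interval: [-1.907500, -1.470000]
Iteration 4:
  c_4 = (-1.907500 + (-1.470000))/2 = -1.688750
  f(c_4) = f(-1.688750) = 0.332017
  f(a) × f(c) < 0, new interval: [-1.907500, -1.688750]

After 4 iteration(s), the approximation is c_4 = -1.688750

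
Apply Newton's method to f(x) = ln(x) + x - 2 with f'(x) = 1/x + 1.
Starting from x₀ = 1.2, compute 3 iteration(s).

f(x) = ln(x) + x - 2
f'(x) = 1/x + 1
x₀ = 1.2

Newton-Raphson formula: x_{n+1} = x_n - f(x_n)/f'(x_n)

Iteration 1:
  f(1.200000) = -0.617678
  f'(1.200000) = 1.833333
  x_1 = 1.200000 - (-0.617678)/1.833333 = 1.536916
Iteration 2:
  f(1.536916) = -0.033307
  f'(1.536916) = 1.650654
  x_2 = 1.536916 - (-0.033307)/1.650654 = 1.557094
Iteration 3:
  f(1.557094) = -0.000085
  f'(1.557094) = 1.642222
  x_3 = 1.557094 - (-0.000085)/1.642222 = 1.557146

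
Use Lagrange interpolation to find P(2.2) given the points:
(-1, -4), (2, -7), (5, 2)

Lagrange interpolation formula:
P(x) = Σ yᵢ × Lᵢ(x)
where Lᵢ(x) = Π_{j≠i} (x - xⱼ)/(xᵢ - xⱼ)

L_0(2.2) = (2.2 - 2)/(-1 - 2) × (2.2 - 5)/(-1 - 5) = -0.031111
L_1(2.2) = (2.2 - (-1))/(2 - (-1)) × (2.2 - 5)/(2 - 5) = 0.995556
L_2(2.2) = (2.2 - (-1))/(5 - (-1)) × (2.2 - 2)/(5 - 2) = 0.035556

P(2.2) = (-4)×L_0(2.2) + (-7)×L_1(2.2) + 2×L_2(2.2)
P(2.2) = -6.773333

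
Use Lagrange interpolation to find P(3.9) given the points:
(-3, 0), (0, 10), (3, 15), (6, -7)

Lagrange interpolation formula:
P(x) = Σ yᵢ × Lᵢ(x)
where Lᵢ(x) = Π_{j≠i} (x - xⱼ)/(xᵢ - xⱼ)

L_0(3.9) = (3.9 - 0)/(-3 - 0) × (3.9 - 3)/(-3 - 3) × (3.9 - 6)/(-3 - 6) = 0.045500
L_1(3.9) = (3.9 - (-3))/(0 - (-3)) × (3.9 - 3)/(0 - 3) × (3.9 - 6)/(0 - 6) = -0.241500
L_2(3.9) = (3.9 - (-3))/(3 - (-3)) × (3.9 - 0)/(3 - 0) × (3.9 - 6)/(3 - 6) = 1.046500
L_3(3.9) = (3.9 - (-3))/(6 - (-3)) × (3.9 - 0)/(6 - 0) × (3.9 - 3)/(6 - 3) = 0.149500

P(3.9) = 0×L_0(3.9) + 10×L_1(3.9) + 15×L_2(3.9) + (-7)×L_3(3.9)
P(3.9) = 12.236000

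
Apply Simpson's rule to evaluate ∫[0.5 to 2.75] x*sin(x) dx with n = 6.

f(x) = x*sin(x)
a = 0.5, b = 2.75, n = 6
h = (b - a)/n = 0.375000

Simpson's rule: (h/3)[f(x₀) + 4f(x₁) + 2f(x₂) + ... + f(xₙ)]

x_0 = 0.5000, f(x_0) = 0.239713, coefficient = 1
x_1 = 0.8750, f(x_1) = 0.671601, coefficient = 4
x_2 = 1.2500, f(x_2) = 1.186231, coefficient = 2
x_3 = 1.6250, f(x_3) = 1.622613, coefficient = 4
x_4 = 2.0000, f(x_4) = 1.818595, coefficient = 2
x_5 = 2.3750, f(x_5) = 1.647502, coefficient = 4
x_6 = 2.7500, f(x_6) = 1.049568, coefficient = 1

I ≈ (0.375000/3) × 23.065796 = 2.883224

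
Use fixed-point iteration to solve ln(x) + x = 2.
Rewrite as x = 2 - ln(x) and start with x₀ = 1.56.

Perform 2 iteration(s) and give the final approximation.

Equation: ln(x) + x = 2
Fixed-point form: x = 2 - ln(x)
x₀ = 1.56

x_1 = g(1.560000) = 1.555314
x_2 = g(1.555314) = 1.558322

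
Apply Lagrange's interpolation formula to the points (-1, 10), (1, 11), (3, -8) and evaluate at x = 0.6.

Lagrange interpolation formula:
P(x) = Σ yᵢ × Lᵢ(x)
where Lᵢ(x) = Π_{j≠i} (x - xⱼ)/(xᵢ - xⱼ)

L_0(0.6) = (0.6 - 1)/(-1 - 1) × (0.6 - 3)/(-1 - 3) = 0.120000
L_1(0.6) = (0.6 - (-1))/(1 - (-1)) × (0.6 - 3)/(1 - 3) = 0.960000
L_2(0.6) = (0.6 - (-1))/(3 - (-1)) × (0.6 - 1)/(3 - 1) = -0.080000

P(0.6) = 10×L_0(0.6) + 11×L_1(0.6) + (-8)×L_2(0.6)
P(0.6) = 12.400000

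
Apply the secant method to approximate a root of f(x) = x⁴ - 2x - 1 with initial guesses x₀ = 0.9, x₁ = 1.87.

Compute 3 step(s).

f(x) = x⁴ - 2x - 1
x₀ = 0.9, x₁ = 1.87

Secant formula: x_{n+1} = x_n - f(x_n)(x_n - x_{n-1})/(f(x_n) - f(x_{n-1}))

Iteration 1:
  f(0.900000) = -2.143900
  f(1.870000) = 7.488310
  x_2 = 1.870000 - 7.488310×(1.870000 - 0.900000)/(7.488310 - (-2.143900))
       = 1.115899
Iteration 2:
  f(1.870000) = 7.488310
  f(1.115899) = -1.681199
  x_3 = 1.115899 - (-1.681199)×(1.115899 - 1.870000)/(-1.681199 - 7.488310)
       = 1.254161
Iteration 3:
  f(1.115899) = -1.681199
  f(1.254161) = -1.034246
  x_4 = 1.254161 - (-1.034246)×(1.254161 - 1.115899)/(-1.034246 - (-1.681199))
       = 1.475192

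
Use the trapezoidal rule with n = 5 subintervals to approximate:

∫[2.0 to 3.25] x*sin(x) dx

f(x) = x*sin(x)
a = 2.0, b = 3.25, n = 5
h = (b - a)/n = 0.250000

Trapezoidal rule: (h/2)[f(x₀) + 2f(x₁) + 2f(x₂) + ... + f(xₙ)]

x_0 = 2.0000, f(x_0) = 1.818595, coefficient = 1
x_1 = 2.2500, f(x_1) = 1.750665, coefficient = 2
x_2 = 2.5000, f(x_2) = 1.496180, coefficient = 2
x_3 = 2.7500, f(x_3) = 1.049568, coefficient = 2
x_4 = 3.0000, f(x_4) = 0.423360, coefficient = 2
x_5 = 3.2500, f(x_5) = -0.351634, coefficient = 1

I ≈ (0.250000/2) × 10.906506 = 1.363313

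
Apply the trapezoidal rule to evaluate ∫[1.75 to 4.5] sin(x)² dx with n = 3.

f(x) = sin(x)²
a = 1.75, b = 4.5, n = 3
h = (b - a)/n = 0.916667

Trapezoidal rule: (h/2)[f(x₀) + 2f(x₁) + 2f(x₂) + ... + f(xₙ)]

x_0 = 1.7500, f(x_0) = 0.968228, coefficient = 1
x_1 = 2.6667, f(x_1) = 0.209098, coefficient = 2
x_2 = 3.5833, f(x_2) = 0.182768, coefficient = 2
x_3 = 4.5000, f(x_3) = 0.955565, coefficient = 1

I ≈ (0.916667/2) × 2.707526 = 1.240949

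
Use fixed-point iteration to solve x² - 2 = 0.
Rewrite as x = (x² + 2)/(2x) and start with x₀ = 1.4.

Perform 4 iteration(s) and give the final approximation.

Equation: x² - 2 = 0
Fixed-point form: x = (x² + 2)/(2x)
x₀ = 1.4

x_1 = g(1.400000) = 1.414286
x_2 = g(1.414286) = 1.414214
x_3 = g(1.414214) = 1.414214
x_4 = g(1.414214) = 1.414214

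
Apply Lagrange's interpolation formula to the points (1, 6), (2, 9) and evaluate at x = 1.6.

Lagrange interpolation formula:
P(x) = Σ yᵢ × Lᵢ(x)
where Lᵢ(x) = Π_{j≠i} (x - xⱼ)/(xᵢ - xⱼ)

L_0(1.6) = (1.6 - 2)/(1 - 2) = 0.400000
L_1(1.6) = (1.6 - 1)/(2 - 1) = 0.600000

P(1.6) = 6×L_0(1.6) + 9×L_1(1.6)
P(1.6) = 7.800000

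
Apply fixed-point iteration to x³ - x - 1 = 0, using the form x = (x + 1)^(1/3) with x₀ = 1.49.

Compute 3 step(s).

Equation: x³ - x - 1 = 0
Fixed-point form: x = (x + 1)^(1/3)
x₀ = 1.49

x_1 = g(1.490000) = 1.355397
x_2 = g(1.355397) = 1.330520
x_3 = g(1.330520) = 1.325819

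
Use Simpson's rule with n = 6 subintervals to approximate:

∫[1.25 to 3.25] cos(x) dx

f(x) = cos(x)
a = 1.25, b = 3.25, n = 6
h = (b - a)/n = 0.333333

Simpson's rule: (h/3)[f(x₀) + 4f(x₁) + 2f(x₂) + ... + f(xₙ)]

x_0 = 1.2500, f(x_0) = 0.315322, coefficient = 1
x_1 = 1.5833, f(x_1) = -0.012537, coefficient = 4
x_2 = 1.9167, f(x_2) = -0.339016, coefficient = 2
x_3 = 2.2500, f(x_3) = -0.628174, coefficient = 4
x_4 = 2.5833, f(x_4) = -0.848178, coefficient = 2
x_5 = 2.9167, f(x_5) = -0.974811, coefficient = 4
x_6 = 3.2500, f(x_6) = -0.994130, coefficient = 1

I ≈ (0.333333/3) × -9.515279 = -1.057253
Exact value: -1.057180
Error: 0.000073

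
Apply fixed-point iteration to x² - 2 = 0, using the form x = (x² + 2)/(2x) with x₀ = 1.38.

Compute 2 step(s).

Equation: x² - 2 = 0
Fixed-point form: x = (x² + 2)/(2x)
x₀ = 1.38

x_1 = g(1.380000) = 1.414638
x_2 = g(1.414638) = 1.414214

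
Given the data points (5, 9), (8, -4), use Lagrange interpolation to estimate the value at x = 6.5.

Lagrange interpolation formula:
P(x) = Σ yᵢ × Lᵢ(x)
where Lᵢ(x) = Π_{j≠i} (x - xⱼ)/(xᵢ - xⱼ)

L_0(6.5) = (6.5 - 8)/(5 - 8) = 0.500000
L_1(6.5) = (6.5 - 5)/(8 - 5) = 0.500000

P(6.5) = 9×L_0(6.5) + (-4)×L_1(6.5)
P(6.5) = 2.500000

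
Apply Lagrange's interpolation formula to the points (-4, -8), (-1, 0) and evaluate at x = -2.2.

Lagrange interpolation formula:
P(x) = Σ yᵢ × Lᵢ(x)
where Lᵢ(x) = Π_{j≠i} (x - xⱼ)/(xᵢ - xⱼ)

L_0(-2.2) = (-2.2 - (-1))/(-4 - (-1)) = 0.400000
L_1(-2.2) = (-2.2 - (-4))/(-1 - (-4)) = 0.600000

P(-2.2) = (-8)×L_0(-2.2) + 0×L_1(-2.2)
P(-2.2) = -3.200000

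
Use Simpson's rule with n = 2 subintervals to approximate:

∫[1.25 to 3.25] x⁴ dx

f(x) = x⁴
a = 1.25, b = 3.25, n = 2
h = (b - a)/n = 1.000000

Simpson's rule: (h/3)[f(x₀) + 4f(x₁) + 2f(x₂) + ... + f(xₙ)]

x_0 = 1.2500, f(x_0) = 2.441406, coefficient = 1
x_1 = 2.2500, f(x_1) = 25.628906, coefficient = 4
x_2 = 3.2500, f(x_2) = 111.566406, coefficient = 1

I ≈ (1.000000/3) × 216.523438 = 72.174479
Exact value: 71.907813
Error: 0.266667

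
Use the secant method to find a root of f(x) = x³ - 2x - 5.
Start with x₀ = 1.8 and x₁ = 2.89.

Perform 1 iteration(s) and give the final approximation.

f(x) = x³ - 2x - 5
x₀ = 1.8, x₁ = 2.89

Secant formula: x_{n+1} = x_n - f(x_n)(x_n - x_{n-1})/(f(x_n) - f(x_{n-1}))

Iteration 1:
  f(1.800000) = -2.768000
  f(2.890000) = 13.357569
  x_2 = 2.890000 - 13.357569×(2.890000 - 1.800000)/(13.357569 - (-2.768000))
       = 1.987102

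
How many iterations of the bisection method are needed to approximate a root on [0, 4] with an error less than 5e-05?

We need (b-a)/2^n ≤ 5e-05
(4 - 0)/2^n ≤ 5e-05
4/2^n ≤ 5e-05
2^n ≥ 80000
n ≥ log₂(80000) = 16.29
n ≥ 17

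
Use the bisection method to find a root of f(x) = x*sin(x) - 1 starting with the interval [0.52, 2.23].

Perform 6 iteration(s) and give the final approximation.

f(x) = x*sin(x) - 1
Initial interval: [0.52, 2.23]

Iteration 1:
  c_1 = (0.520000 + 2.230000)/2 = 1.375000
  f(c_1) = f(1.375000) = 0.348728
  f(a) × f(c) < 0, new interval: [0.520000, 1.375000]
Iteration 2:
  c_2 = (0.520000 + 1.375000)/2 = 0.947500
  f(c_2) = f(0.947500) = -0.230669
  f(a) × f(c) ≥ 0, new interval: [0.947500, 1.375000]
Iteration 3:
  c_3 = (0.947500 + 1.375000)/2 = 1.161250
  f(c_3) = f(1.161250) = 0.065216
  f(a) × f(c) < 0, new interval: [0.947500, 1.161250]
Iteration 4:
  c_4 = (0.947500 + 1.161250)/2 = 1.054375
  f(c_4) = f(1.054375) = -0.083124
  f(a) × f(c) ≥ 0, new interval: [1.054375, 1.161250]
Iteration 5:
  c_5 = (1.054375 + 1.161250)/2 = 1.107812
  f(c_5) = f(1.107812) = -0.008814
  f(a) × f(c) ≥ 0, new interval: [1.107812, 1.161250]
Iteration 6:
  c_6 = (1.107812 + 1.161250)/2 = 1.134531
  f(c_6) = f(1.134531) = 0.028267
  f(a) × f(c) < 0, new interval: [1.107812, 1.134531]

After 6 iteration(s), the approximation is c_6 = 1.134531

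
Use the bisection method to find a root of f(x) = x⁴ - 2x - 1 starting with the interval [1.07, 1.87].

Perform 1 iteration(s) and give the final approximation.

f(x) = x⁴ - 2x - 1
Initial interval: [1.07, 1.87]

Iteration 1:
  c_1 = (1.070000 + 1.870000)/2 = 1.470000
  f(c_1) = f(1.470000) = 0.729489
  f(a) × f(c) < 0, new interval: [1.070000, 1.470000]

After 1 iteration(s), the approximation is c_1 = 1.470000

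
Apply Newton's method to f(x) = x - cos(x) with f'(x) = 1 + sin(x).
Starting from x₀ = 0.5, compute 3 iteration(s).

f(x) = x - cos(x)
f'(x) = 1 + sin(x)
x₀ = 0.5

Newton-Raphson formula: x_{n+1} = x_n - f(x_n)/f'(x_n)

Iteration 1:
  f(0.500000) = -0.377583
  f'(0.500000) = 1.479426
  x_1 = 0.500000 - (-0.377583)/1.479426 = 0.755222
Iteration 2:
  f(0.755222) = 0.027103
  f'(0.755222) = 1.685451
  x_2 = 0.755222 - 0.027103/1.685451 = 0.739142
Iteration 3:
  f(0.739142) = 0.000095
  f'(0.739142) = 1.673654
  x_3 = 0.739142 - 0.000095/1.673654 = 0.739085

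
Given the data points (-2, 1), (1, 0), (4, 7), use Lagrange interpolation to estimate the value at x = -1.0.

Lagrange interpolation formula:
P(x) = Σ yᵢ × Lᵢ(x)
where Lᵢ(x) = Π_{j≠i} (x - xⱼ)/(xᵢ - xⱼ)

L_0(-1.0) = (-1.0 - 1)/(-2 - 1) × (-1.0 - 4)/(-2 - 4) = 0.555556
L_1(-1.0) = (-1.0 - (-2))/(1 - (-2)) × (-1.0 - 4)/(1 - 4) = 0.555556
L_2(-1.0) = (-1.0 - (-2))/(4 - (-2)) × (-1.0 - 1)/(4 - 1) = -0.111111

P(-1.0) = 1×L_0(-1.0) + 0×L_1(-1.0) + 7×L_2(-1.0)
P(-1.0) = -0.222222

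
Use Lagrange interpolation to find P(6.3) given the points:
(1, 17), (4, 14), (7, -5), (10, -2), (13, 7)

Lagrange interpolation formula:
P(x) = Σ yᵢ × Lᵢ(x)
where Lᵢ(x) = Π_{j≠i} (x - xⱼ)/(xᵢ - xⱼ)

L_0(6.3) = (6.3 - 4)/(1 - 4) × (6.3 - 7)/(1 - 7) × (6.3 - 10)/(1 - 10) × (6.3 - 13)/(1 - 13) = -0.020531
L_1(6.3) = (6.3 - 1)/(4 - 1) × (6.3 - 7)/(4 - 7) × (6.3 - 10)/(4 - 10) × (6.3 - 13)/(4 - 13) = 0.189241
L_2(6.3) = (6.3 - 1)/(7 - 1) × (6.3 - 4)/(7 - 4) × (6.3 - 10)/(7 - 10) × (6.3 - 13)/(7 - 13) = 0.932685
L_3(6.3) = (6.3 - 1)/(10 - 1) × (6.3 - 4)/(10 - 4) × (6.3 - 7)/(10 - 7) × (6.3 - 13)/(10 - 13) = -0.117636
L_4(6.3) = (6.3 - 1)/(13 - 1) × (6.3 - 4)/(13 - 4) × (6.3 - 7)/(13 - 7) × (6.3 - 10)/(13 - 10) = 0.016241

P(6.3) = 17×L_0(6.3) + 14×L_1(6.3) + (-5)×L_2(6.3) + (-2)×L_3(6.3) + 7×L_4(6.3)
P(6.3) = -2.014126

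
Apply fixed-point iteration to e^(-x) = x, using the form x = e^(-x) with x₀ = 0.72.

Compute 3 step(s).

Equation: e^(-x) = x
Fixed-point form: x = e^(-x)
x₀ = 0.72

x_1 = g(0.720000) = 0.486752
x_2 = g(0.486752) = 0.614619
x_3 = g(0.614619) = 0.540847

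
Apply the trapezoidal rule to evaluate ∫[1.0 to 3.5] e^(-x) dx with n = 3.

f(x) = e^(-x)
a = 1.0, b = 3.5, n = 3
h = (b - a)/n = 0.833333

Trapezoidal rule: (h/2)[f(x₀) + 2f(x₁) + 2f(x₂) + ... + f(xₙ)]

x_0 = 1.0000, f(x_0) = 0.367879, coefficient = 1
x_1 = 1.8333, f(x_1) = 0.159880, coefficient = 2
x_2 = 2.6667, f(x_2) = 0.069483, coefficient = 2
x_3 = 3.5000, f(x_3) = 0.030197, coefficient = 1

I ≈ (0.833333/2) × 0.856803 = 0.357001
Exact value: 0.337682
Error: 0.019319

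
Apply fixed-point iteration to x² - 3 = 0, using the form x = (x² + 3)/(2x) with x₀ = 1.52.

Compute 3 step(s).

Equation: x² - 3 = 0
Fixed-point form: x = (x² + 3)/(2x)
x₀ = 1.52

x_1 = g(1.520000) = 1.746842
x_2 = g(1.746842) = 1.732113
x_3 = g(1.732113) = 1.732051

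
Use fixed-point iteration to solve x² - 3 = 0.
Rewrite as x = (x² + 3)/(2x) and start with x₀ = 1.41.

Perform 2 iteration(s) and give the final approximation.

Equation: x² - 3 = 0
Fixed-point form: x = (x² + 3)/(2x)
x₀ = 1.41

x_1 = g(1.410000) = 1.768830
x_2 = g(1.768830) = 1.732433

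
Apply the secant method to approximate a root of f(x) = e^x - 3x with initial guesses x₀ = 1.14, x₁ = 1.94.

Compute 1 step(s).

f(x) = e^x - 3x
x₀ = 1.14, x₁ = 1.94

Secant formula: x_{n+1} = x_n - f(x_n)(x_n - x_{n-1})/(f(x_n) - f(x_{n-1}))

Iteration 1:
  f(1.140000) = -0.293232
  f(1.940000) = 1.138751
  x_2 = 1.940000 - 1.138751×(1.940000 - 1.140000)/(1.138751 - (-0.293232))
       = 1.303819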